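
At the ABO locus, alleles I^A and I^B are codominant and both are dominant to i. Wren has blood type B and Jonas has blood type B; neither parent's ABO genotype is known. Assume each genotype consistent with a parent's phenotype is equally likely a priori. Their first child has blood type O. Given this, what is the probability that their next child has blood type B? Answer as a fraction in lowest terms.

3/4

Possible genotypes: Wren ∈ {I^B I^B, I^B i}; Jonas ∈ {I^B I^B, I^B i}.
Weight each parental genotype pair by prior × P(type-O child):
  I^B i × I^B i: posterior weight 1; P(next child type B) = 3/4.
Weighted sum = 3/4.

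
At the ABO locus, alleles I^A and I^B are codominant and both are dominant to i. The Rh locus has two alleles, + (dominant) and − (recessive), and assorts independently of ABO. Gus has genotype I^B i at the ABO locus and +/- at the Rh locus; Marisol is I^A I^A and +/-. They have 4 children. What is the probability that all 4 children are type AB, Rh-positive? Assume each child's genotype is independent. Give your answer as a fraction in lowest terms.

ABO cross I^B i × I^A I^A → 1/2 A, 1/2 AB.
Rh cross +/- × +/- → 3/4 Rh+, 1/4 Rh-; so P(type AB, Rh-positive) = 1/2 × 3/4 = 3/8 per child.
All 4 independent: (3/8)^4 = 81/4096.

81/4096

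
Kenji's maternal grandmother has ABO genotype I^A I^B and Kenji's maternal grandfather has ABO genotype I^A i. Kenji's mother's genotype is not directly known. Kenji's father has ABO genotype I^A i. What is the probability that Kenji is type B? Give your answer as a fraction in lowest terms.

1/8

Kenji's mother's ABO genotype from I^A I^B × I^A i: 1/4 I^A I^A, 1/4 I^A I^B, 1/4 I^A i, 1/4 I^B i.
Crossing each possibility with the father I^A i and summing P(type B): 1/4·0 + 1/4·1/4 + 1/4·0 + 1/4·1/4 = 1/8.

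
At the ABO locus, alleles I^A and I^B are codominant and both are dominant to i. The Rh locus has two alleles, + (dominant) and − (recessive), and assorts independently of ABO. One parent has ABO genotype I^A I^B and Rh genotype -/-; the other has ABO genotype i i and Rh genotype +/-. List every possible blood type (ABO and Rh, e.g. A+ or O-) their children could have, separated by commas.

A+, A-, B+, B-

Gametes from I^A I^B × i i give offspring ABO genotypes I^A i, I^B i, i.e. phenotypes A, B.
Rh cross -/- × +/- → phenotypes Rh+, Rh-.
Combining independently: A+, A-, B+, B-.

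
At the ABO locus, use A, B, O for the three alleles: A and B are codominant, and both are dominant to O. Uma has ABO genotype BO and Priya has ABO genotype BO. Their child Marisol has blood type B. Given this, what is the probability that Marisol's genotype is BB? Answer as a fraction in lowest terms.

1/3

Cross BO × BO → 1/4 BB, 1/2 BO, 1/4 OO.
Type-B genotypes among offspring: BB (1/4), BO (1/2); total 3/4.
P(BB | type B) = (1/4) / (3/4) = 1/3.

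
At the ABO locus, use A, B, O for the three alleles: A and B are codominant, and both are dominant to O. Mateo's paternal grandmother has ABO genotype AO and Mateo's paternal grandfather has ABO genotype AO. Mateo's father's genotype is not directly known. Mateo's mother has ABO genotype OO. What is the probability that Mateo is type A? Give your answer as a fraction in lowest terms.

1/2

Mateo's father's ABO genotype from AO × AO: 1/4 AA, 1/2 AO, 1/4 OO.
Crossing each possibility with the mother OO and summing P(type A): 1/4·1 + 1/2·1/2 + 1/4·0 = 1/2.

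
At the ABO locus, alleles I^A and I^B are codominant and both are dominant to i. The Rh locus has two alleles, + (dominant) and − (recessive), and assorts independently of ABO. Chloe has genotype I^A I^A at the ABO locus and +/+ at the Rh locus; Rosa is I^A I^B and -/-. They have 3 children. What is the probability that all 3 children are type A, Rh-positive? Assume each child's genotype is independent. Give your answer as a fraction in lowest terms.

1/8

ABO cross I^A I^A × I^A I^B → 1/2 A, 1/2 AB.
Rh cross +/+ × -/- → 1 Rh+; so P(type A, Rh-positive) = 1/2 × 1 = 1/2 per child.
All 3 independent: (1/2)^3 = 1/8.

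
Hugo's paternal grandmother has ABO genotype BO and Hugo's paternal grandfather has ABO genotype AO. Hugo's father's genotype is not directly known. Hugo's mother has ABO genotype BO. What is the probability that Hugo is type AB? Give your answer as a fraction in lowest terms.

1/8

Hugo's father's ABO genotype from BO × AO: 1/4 AB, 1/4 AO, 1/4 BO, 1/4 OO.
Crossing each possibility with the mother BO and summing P(type AB): 1/4·1/4 + 1/4·1/4 + 1/4·0 + 1/4·0 = 1/8.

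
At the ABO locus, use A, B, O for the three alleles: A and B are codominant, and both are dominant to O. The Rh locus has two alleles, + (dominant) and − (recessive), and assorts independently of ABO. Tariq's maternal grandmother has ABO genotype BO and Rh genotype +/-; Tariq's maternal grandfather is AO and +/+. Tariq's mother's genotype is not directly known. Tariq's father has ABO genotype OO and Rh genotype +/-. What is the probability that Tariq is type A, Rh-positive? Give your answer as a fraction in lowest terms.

7/32

Tariq's mother's ABO genotype from BO × AO: 1/4 AB, 1/4 AO, 1/4 BO, 1/4 OO.
Crossing each possibility with the father OO and summing P(type A): 1/4·1/2 + 1/4·1/2 + 1/4·0 + 1/4·0 = 1/4.
Similarly for Rh via the mother's Rh distribution: P(Rh+) = 7/8.
Independent loci: 1/4 × 7/8 = 7/32.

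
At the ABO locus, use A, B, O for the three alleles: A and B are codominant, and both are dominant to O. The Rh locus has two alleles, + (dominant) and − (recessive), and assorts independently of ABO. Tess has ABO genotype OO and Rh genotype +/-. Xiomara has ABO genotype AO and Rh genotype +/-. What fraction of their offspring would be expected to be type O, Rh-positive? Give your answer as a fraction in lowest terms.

3/8

ABO cross OO × AO → offspring phenotypes: 1/2 O, 1/2 A.
Rh cross +/- × +/- → 3/4 Rh+, 1/4 Rh-.
Independent loci: P(type O, Rh-positive) = 1/2 × 3/4 = 3/8.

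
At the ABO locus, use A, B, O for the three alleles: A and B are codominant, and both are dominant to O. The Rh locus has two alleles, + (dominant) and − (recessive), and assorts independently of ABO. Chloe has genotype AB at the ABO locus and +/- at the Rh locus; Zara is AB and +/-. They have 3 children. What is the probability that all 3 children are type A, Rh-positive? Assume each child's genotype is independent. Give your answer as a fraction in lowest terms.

27/4096

ABO cross AB × AB → 1/4 A, 1/4 B, 1/2 AB.
Rh cross +/- × +/- → 3/4 Rh+, 1/4 Rh-; so P(type A, Rh-positive) = 1/4 × 3/4 = 3/16 per child.
All 3 independent: (3/16)^3 = 27/4096.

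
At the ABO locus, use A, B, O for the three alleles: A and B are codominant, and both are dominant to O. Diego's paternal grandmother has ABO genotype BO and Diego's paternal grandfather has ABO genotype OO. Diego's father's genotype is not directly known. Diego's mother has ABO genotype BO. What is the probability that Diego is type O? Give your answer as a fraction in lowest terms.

Diego's father's ABO genotype from BO × OO: 1/2 BO, 1/2 OO.
Crossing each possibility with the mother BO and summing P(type O): 1/2·1/4 + 1/2·1/2 = 3/8.

3/8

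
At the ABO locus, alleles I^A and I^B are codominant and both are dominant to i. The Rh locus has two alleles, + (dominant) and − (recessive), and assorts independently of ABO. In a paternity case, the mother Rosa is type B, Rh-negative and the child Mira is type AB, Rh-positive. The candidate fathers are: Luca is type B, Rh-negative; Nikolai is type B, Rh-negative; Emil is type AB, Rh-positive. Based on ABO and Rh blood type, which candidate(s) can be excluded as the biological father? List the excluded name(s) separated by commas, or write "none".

A candidate is excluded only if no genotype consistent with his phenotype could produce a type AB, Rh-positive child with a type B, Rh-negative mother.
Luca (type B, Rh-): no genotype consistent with that phenotype can produce a type-AB Rh+ child with a type-B mother.
Nikolai (type B, Rh-): no genotype consistent with that phenotype can produce a type-AB Rh+ child with a type-B mother.

Luca, Nikolai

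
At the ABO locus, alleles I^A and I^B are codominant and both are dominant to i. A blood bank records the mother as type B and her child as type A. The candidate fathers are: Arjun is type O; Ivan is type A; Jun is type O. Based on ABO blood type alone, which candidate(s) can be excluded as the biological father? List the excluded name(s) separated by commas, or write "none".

A candidate is excluded only if no genotype consistent with his phenotype could produce a type A child with a type B mother.
Arjun (type O): no genotype consistent with that phenotype can produce a type-A child with a type-B mother.
Jun (type O): no genotype consistent with that phenotype can produce a type-A child with a type-B mother.

Arjun, Jun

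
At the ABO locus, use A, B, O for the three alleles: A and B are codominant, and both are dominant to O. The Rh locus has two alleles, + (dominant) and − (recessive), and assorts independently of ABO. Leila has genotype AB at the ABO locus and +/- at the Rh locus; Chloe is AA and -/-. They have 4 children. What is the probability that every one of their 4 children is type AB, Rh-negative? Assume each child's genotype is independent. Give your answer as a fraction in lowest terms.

ABO cross AB × AA → 1/2 A, 1/2 AB.
Rh cross +/- × -/- → 1/2 Rh+, 1/2 Rh-; so P(type AB, Rh-negative) = 1/2 × 1/2 = 1/4 per child.
All 4 independent: (1/4)^4 = 1/256.

1/256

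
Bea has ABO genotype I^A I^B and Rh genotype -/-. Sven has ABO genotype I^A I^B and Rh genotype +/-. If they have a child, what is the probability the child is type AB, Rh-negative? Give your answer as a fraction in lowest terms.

ABO cross I^A I^B × I^A I^B → offspring phenotypes: 1/4 A, 1/4 B, 1/2 AB.
Rh cross -/- × +/- → 1/2 Rh+, 1/2 Rh-.
Independent loci: P(type AB, Rh-negative) = 1/2 × 1/2 = 1/4.

1/4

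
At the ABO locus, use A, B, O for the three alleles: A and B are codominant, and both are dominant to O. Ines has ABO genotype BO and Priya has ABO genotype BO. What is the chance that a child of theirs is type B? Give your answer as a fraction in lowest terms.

ABO cross BO × BO → offspring phenotypes: 1/4 O, 3/4 B.
So P(type B) = 3/4.

3/4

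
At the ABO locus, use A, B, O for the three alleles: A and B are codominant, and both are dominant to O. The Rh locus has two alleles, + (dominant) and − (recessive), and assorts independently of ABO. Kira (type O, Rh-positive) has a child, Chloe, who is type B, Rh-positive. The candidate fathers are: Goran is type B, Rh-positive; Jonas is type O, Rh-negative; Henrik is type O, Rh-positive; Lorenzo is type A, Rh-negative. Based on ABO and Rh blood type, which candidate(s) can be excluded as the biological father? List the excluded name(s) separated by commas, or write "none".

A candidate is excluded only if no genotype consistent with his phenotype could produce a type B, Rh-positive child with a type O, Rh-positive mother.
Jonas (type O, Rh-): no genotype consistent with that phenotype can produce a type-B Rh+ child with a type-O mother.
Henrik (type O, Rh+): no genotype consistent with that phenotype can produce a type-B Rh+ child with a type-O mother.
Lorenzo (type A, Rh-): no genotype consistent with that phenotype can produce a type-B Rh+ child with a type-O mother.

Jonas, Henrik, Lorenzo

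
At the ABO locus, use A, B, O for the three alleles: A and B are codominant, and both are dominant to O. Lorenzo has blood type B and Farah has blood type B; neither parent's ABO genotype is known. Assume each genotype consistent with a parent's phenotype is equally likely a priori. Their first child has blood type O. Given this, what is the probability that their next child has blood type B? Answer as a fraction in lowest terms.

3/4

Possible genotypes: Lorenzo ∈ {BB, BO}; Farah ∈ {BB, BO}.
Weight each parental genotype pair by prior × P(type-O child):
  BO × BO: posterior weight 1; P(next child type B) = 3/4.
Weighted sum = 3/4.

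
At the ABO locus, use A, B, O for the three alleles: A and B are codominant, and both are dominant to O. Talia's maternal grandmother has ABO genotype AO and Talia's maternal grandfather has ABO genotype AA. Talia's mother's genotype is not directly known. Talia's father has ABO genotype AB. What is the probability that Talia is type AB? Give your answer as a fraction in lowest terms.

Talia's mother's ABO genotype from AO × AA: 1/2 AA, 1/2 AO.
Crossing each possibility with the father AB and summing P(type AB): 1/2·1/2 + 1/2·1/4 = 3/8.

3/8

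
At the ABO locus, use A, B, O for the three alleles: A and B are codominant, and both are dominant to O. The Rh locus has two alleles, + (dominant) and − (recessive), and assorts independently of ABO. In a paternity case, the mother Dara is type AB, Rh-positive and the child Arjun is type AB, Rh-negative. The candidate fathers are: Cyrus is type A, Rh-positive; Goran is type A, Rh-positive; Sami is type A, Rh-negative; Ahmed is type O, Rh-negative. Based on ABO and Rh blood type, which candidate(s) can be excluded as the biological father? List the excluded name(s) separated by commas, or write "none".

Ahmed

A candidate is excluded only if no genotype consistent with his phenotype could produce a type AB, Rh-negative child with a type AB, Rh-positive mother.
Ahmed (type O, Rh-): no genotype consistent with that phenotype can produce a type-AB Rh- child with a type-AB mother.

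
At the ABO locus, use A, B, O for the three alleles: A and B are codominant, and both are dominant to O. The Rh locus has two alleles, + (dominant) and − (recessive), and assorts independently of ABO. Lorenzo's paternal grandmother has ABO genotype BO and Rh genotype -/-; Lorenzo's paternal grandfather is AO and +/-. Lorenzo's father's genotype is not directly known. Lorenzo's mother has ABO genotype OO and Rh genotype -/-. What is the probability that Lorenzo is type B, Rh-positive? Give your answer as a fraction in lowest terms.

Lorenzo's father's ABO genotype from BO × AO: 1/4 AB, 1/4 AO, 1/4 BO, 1/4 OO.
Crossing each possibility with the mother OO and summing P(type B): 1/4·1/2 + 1/4·0 + 1/4·1/2 + 1/4·0 = 1/4.
Similarly for Rh via the father's Rh distribution: P(Rh+) = 1/4.
Independent loci: 1/4 × 1/4 = 1/16.

1/16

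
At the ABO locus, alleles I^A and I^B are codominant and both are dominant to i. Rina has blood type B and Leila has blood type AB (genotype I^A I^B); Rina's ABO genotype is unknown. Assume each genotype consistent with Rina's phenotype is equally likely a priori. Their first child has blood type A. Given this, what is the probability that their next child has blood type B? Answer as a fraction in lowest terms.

1/2

Possible genotypes: Rina ∈ {I^B I^B, I^B i}; Leila ∈ {I^A I^B}.
Weight each parental genotype pair by prior × P(type-A child):
  I^B i × I^A I^B: posterior weight 1; P(next child type B) = 1/2.
Weighted sum = 1/2.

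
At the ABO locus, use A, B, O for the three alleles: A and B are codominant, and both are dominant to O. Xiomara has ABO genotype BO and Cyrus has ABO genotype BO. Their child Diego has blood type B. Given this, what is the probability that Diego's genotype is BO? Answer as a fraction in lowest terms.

2/3

Cross BO × BO → 1/4 BB, 1/2 BO, 1/4 OO.
Type-B genotypes among offspring: BB (1/4), BO (1/2); total 3/4.
P(BO | type B) = (1/2) / (3/4) = 2/3.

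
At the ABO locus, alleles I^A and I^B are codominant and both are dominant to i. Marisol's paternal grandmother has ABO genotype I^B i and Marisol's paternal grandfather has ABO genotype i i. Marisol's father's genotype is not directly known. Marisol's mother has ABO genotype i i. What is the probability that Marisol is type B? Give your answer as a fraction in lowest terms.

Marisol's father's ABO genotype from I^B i × i i: 1/2 I^B i, 1/2 i i.
Crossing each possibility with the mother i i and summing P(type B): 1/2·1/2 + 1/2·0 = 1/4.

1/4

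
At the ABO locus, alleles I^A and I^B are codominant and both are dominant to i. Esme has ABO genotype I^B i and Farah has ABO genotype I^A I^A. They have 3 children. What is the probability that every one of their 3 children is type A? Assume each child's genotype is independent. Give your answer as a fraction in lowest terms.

1/8

ABO cross I^B i × I^A I^A → 1/2 A, 1/2 AB.
So P(type A) = 1/2 per child.
All 3 independent: (1/2)^3 = 1/8.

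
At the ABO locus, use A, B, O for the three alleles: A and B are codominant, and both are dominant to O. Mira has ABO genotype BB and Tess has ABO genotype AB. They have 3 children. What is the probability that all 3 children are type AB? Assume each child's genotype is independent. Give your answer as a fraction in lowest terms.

ABO cross BB × AB → 1/2 B, 1/2 AB.
So P(type AB) = 1/2 per child.
All 3 independent: (1/2)^3 = 1/8.

1/8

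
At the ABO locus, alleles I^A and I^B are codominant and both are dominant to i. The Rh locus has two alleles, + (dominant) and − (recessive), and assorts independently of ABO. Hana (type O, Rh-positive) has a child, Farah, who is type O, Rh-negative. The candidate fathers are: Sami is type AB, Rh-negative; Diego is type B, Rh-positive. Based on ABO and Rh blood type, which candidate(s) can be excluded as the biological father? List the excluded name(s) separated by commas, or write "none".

Sami

A candidate is excluded only if no genotype consistent with his phenotype could produce a type O, Rh-negative child with a type O, Rh-positive mother.
Sami (type AB, Rh-): no genotype consistent with that phenotype can produce a type-O Rh- child with a type-O mother.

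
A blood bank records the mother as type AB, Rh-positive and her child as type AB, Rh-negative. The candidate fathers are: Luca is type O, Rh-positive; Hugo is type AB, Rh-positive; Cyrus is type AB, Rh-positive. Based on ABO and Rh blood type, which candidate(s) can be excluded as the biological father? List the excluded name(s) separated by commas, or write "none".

A candidate is excluded only if no genotype consistent with his phenotype could produce a type AB, Rh-negative child with a type AB, Rh-positive mother.
Luca (type O, Rh+): no genotype consistent with that phenotype can produce a type-AB Rh- child with a type-AB mother.

Luca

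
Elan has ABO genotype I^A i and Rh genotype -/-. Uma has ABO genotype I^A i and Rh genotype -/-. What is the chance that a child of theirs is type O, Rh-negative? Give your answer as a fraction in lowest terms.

1/4

ABO cross I^A i × I^A i → offspring phenotypes: 1/4 O, 3/4 A.
Rh cross -/- × -/- → 1 Rh-.
Independent loci: P(type O, Rh-negative) = 1/4 × 1 = 1/4.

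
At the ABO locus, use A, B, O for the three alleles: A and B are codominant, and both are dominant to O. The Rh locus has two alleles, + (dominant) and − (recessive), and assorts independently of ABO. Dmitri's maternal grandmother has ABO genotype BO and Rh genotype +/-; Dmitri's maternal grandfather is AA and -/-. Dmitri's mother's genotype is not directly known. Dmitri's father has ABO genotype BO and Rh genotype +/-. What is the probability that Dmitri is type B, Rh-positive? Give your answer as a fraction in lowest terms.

15/64

Dmitri's mother's ABO genotype from BO × AA: 1/2 AB, 1/2 AO.
Crossing each possibility with the father BO and summing P(type B): 1/2·1/2 + 1/2·1/4 = 3/8.
Similarly for Rh via the mother's Rh distribution: P(Rh+) = 5/8.
Independent loci: 3/8 × 5/8 = 15/64.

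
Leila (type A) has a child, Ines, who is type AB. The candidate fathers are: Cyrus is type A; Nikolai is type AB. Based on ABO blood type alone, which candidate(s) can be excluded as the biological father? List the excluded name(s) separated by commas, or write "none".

Cyrus

A candidate is excluded only if no genotype consistent with his phenotype could produce a type AB child with a type A mother.
Cyrus (type A): no genotype consistent with that phenotype can produce a type-AB child with a type-A mother.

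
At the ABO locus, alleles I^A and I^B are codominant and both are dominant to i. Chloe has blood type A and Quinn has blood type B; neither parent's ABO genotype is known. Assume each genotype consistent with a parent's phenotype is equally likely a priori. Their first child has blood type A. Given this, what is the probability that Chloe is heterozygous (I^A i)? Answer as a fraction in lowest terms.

1/3

Possible genotypes: Chloe ∈ {I^A I^A, I^A i}; Quinn ∈ {I^B I^B, I^B i}.
Weight each parental genotype pair by prior × P(type-A child):
  I^A I^A × I^B i: posterior weight 2/3.
  I^A i × I^B i: posterior weight 1/3.
Sum the posterior weight over pairs where Chloe is I^A i: 1/3.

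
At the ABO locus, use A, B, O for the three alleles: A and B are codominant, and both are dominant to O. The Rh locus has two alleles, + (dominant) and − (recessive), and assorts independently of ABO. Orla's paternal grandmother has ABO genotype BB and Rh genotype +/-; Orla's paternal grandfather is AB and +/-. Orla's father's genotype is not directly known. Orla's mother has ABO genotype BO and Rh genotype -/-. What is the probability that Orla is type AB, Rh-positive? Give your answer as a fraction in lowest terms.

1/16

Orla's father's ABO genotype from BB × AB: 1/2 AB, 1/2 BB.
Crossing each possibility with the mother BO and summing P(type AB): 1/2·1/4 + 1/2·0 = 1/8.
Similarly for Rh via the father's Rh distribution: P(Rh+) = 1/2.
Independent loci: 1/8 × 1/2 = 1/16.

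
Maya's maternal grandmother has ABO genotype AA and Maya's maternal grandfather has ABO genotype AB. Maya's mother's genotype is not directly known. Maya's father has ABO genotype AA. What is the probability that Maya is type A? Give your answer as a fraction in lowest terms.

3/4

Maya's mother's ABO genotype from AA × AB: 1/2 AA, 1/2 AB.
Crossing each possibility with the father AA and summing P(type A): 1/2·1 + 1/2·1/2 = 3/4.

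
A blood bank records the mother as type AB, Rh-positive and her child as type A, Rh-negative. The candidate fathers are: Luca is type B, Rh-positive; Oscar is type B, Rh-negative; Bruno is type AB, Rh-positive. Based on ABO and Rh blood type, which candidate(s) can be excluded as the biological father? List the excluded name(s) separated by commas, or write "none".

A candidate is excluded only if no genotype consistent with his phenotype could produce a type A, Rh-negative child with a type AB, Rh-positive mother.
Every candidate has at least one consistent genotype combination, so none can be excluded.

none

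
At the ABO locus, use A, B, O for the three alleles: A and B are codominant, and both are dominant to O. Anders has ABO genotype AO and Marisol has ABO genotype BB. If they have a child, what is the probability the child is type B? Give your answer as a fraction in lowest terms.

ABO cross AO × BB → offspring phenotypes: 1/2 B, 1/2 AB.
So P(type B) = 1/2.

1/2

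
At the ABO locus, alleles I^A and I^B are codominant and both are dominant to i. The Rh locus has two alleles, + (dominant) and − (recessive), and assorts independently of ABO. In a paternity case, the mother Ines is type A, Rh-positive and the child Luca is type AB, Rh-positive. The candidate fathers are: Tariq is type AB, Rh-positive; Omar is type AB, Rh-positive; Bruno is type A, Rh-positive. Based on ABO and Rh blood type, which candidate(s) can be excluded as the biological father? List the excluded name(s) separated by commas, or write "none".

A candidate is excluded only if no genotype consistent with his phenotype could produce a type AB, Rh-positive child with a type A, Rh-positive mother.
Bruno (type A, Rh+): no genotype consistent with that phenotype can produce a type-AB Rh+ child with a type-A mother.

Bruno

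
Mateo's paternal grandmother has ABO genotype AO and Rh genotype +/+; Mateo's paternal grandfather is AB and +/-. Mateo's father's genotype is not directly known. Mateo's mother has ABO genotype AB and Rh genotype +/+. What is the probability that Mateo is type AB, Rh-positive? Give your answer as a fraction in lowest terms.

3/8

Mateo's father's ABO genotype from AO × AB: 1/4 AA, 1/4 AB, 1/4 AO, 1/4 BO.
Crossing each possibility with the mother AB and summing P(type AB): 1/4·1/2 + 1/4·1/2 + 1/4·1/4 + 1/4·1/4 = 3/8.
Similarly for Rh via the father's Rh distribution: P(Rh+) = 1.
Independent loci: 3/8 × 1 = 3/8.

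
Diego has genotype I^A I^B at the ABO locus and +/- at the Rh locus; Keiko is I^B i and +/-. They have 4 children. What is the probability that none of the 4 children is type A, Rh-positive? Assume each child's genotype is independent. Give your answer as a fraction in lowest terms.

28561/65536

ABO cross I^A I^B × I^B i → 1/4 A, 1/2 B, 1/4 AB.
Rh cross +/- × +/- → 3/4 Rh+, 1/4 Rh-; so P(type A, Rh-positive) = 1/4 × 3/4 = 3/16 per child.
P(not type A, Rh-positive) = 13/16 for one child; (13/16)^4 = 28561/65536.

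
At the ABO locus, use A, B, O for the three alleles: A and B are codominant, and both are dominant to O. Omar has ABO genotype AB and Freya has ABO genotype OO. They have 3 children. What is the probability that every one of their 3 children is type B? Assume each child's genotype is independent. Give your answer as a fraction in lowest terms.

ABO cross AB × OO → 1/2 A, 1/2 B.
So P(type B) = 1/2 per child.
All 3 independent: (1/2)^3 = 1/8.

1/8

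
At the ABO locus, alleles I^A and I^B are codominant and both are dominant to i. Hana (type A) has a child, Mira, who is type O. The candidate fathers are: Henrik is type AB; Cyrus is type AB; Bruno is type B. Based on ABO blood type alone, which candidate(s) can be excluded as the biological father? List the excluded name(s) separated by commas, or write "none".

Henrik, Cyrus

A candidate is excluded only if no genotype consistent with his phenotype could produce a type O child with a type A mother.
Henrik (type AB): no genotype consistent with that phenotype can produce a type-O child with a type-A mother.
Cyrus (type AB): no genotype consistent with that phenotype can produce a type-O child with a type-A mother.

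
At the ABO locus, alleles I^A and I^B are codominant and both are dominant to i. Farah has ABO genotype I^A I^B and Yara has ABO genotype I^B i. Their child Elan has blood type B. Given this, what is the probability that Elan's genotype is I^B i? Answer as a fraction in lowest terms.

1/2

Cross I^A I^B × I^B i → 1/4 I^A I^B, 1/4 I^A i, 1/4 I^B I^B, 1/4 I^B i.
Type-B genotypes among offspring: I^B I^B (1/4), I^B i (1/4); total 1/2.
P(I^B i | type B) = (1/4) / (1/2) = 1/2.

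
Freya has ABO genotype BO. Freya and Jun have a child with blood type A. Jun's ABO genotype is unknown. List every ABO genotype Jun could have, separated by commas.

For each candidate genotype of Jun, check whether crossing it with BO can produce every observed child phenotype.
  AA → possible child types {A, AB} ✓
  AB → possible child types {A, B, AB} ✓
  AO → possible child types {O, A, B, AB} ✓
  BB → possible child types {B} ✗
  BO → possible child types {O, B} ✗
  OO → possible child types {O, B} ✗

AA, AB, AO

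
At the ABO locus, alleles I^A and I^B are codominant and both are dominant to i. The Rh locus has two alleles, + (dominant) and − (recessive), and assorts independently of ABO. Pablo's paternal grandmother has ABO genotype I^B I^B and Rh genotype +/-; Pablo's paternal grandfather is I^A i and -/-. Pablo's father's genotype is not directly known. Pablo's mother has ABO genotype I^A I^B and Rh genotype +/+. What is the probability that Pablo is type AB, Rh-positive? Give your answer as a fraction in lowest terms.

3/8

Pablo's father's ABO genotype from I^B I^B × I^A i: 1/2 I^A I^B, 1/2 I^B i.
Crossing each possibility with the mother I^A I^B and summing P(type AB): 1/2·1/2 + 1/2·1/4 = 3/8.
Similarly for Rh via the father's Rh distribution: P(Rh+) = 1.
Independent loci: 3/8 × 1 = 3/8.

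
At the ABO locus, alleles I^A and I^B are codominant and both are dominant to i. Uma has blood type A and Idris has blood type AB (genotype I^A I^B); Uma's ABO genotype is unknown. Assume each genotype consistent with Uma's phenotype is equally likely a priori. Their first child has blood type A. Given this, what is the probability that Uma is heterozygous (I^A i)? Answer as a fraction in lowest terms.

Possible genotypes: Uma ∈ {I^A I^A, I^A i}; Idris ∈ {I^A I^B}.
Weight each parental genotype pair by prior × P(type-A child):
  I^A I^A × I^A I^B: posterior weight 1/2.
  I^A i × I^A I^B: posterior weight 1/2.
Sum the posterior weight over pairs where Uma is I^A i: 1/2.

1/2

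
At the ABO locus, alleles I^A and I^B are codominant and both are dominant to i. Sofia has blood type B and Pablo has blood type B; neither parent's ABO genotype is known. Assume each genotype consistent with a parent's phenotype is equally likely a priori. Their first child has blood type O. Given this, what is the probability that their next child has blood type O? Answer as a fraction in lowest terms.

Possible genotypes: Sofia ∈ {I^B I^B, I^B i}; Pablo ∈ {I^B I^B, I^B i}.
Weight each parental genotype pair by prior × P(type-O child):
  I^B i × I^B i: posterior weight 1; P(next child type O) = 1/4.
Weighted sum = 1/4.

1/4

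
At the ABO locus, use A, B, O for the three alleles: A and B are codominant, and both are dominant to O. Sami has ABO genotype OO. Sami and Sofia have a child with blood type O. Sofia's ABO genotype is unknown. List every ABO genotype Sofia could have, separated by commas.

For each candidate genotype of Sofia, check whether crossing it with OO can produce every observed child phenotype.
  AA → possible child types {A} ✗
  AB → possible child types {A, B} ✗
  AO → possible child types {O, A} ✓
  BB → possible child types {B} ✗
  BO → possible child types {O, B} ✓
  OO → possible child types {O} ✓

AO, BO, OO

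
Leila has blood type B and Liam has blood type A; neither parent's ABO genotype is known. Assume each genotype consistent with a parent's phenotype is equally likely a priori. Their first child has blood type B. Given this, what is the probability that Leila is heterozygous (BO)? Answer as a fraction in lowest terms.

Possible genotypes: Leila ∈ {BB, BO}; Liam ∈ {AA, AO}.
Weight each parental genotype pair by prior × P(type-B child):
  BB × AO: posterior weight 2/3.
  BO × AO: posterior weight 1/3.
Sum the posterior weight over pairs where Leila is BO: 1/3.

1/3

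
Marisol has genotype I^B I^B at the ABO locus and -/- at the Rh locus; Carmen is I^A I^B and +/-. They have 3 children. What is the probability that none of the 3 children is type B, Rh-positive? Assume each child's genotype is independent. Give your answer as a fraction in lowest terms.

ABO cross I^B I^B × I^A I^B → 1/2 B, 1/2 AB.
Rh cross -/- × +/- → 1/2 Rh+, 1/2 Rh-; so P(type B, Rh-positive) = 1/2 × 1/2 = 1/4 per child.
P(not type B, Rh-positive) = 3/4 for one child; (3/4)^3 = 27/64.

27/64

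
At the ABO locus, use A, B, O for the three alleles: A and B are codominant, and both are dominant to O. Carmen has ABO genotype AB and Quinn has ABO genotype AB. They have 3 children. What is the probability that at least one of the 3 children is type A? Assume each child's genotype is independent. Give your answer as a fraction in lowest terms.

37/64

ABO cross AB × AB → 1/4 A, 1/4 B, 1/2 AB.
So P(type A) = 1/4 per child.
P(none) = (3/4)^3 = 27/64; P(at least one) = 1 − 27/64 = 37/64.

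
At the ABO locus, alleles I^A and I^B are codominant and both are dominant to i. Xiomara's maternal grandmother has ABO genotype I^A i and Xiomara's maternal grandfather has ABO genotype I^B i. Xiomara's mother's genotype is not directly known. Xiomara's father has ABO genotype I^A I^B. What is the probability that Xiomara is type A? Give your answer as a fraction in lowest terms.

3/8

Xiomara's mother's ABO genotype from I^A i × I^B i: 1/4 I^A I^B, 1/4 I^A i, 1/4 I^B i, 1/4 i i.
Crossing each possibility with the father I^A I^B and summing P(type A): 1/4·1/4 + 1/4·1/2 + 1/4·1/4 + 1/4·1/2 = 3/8.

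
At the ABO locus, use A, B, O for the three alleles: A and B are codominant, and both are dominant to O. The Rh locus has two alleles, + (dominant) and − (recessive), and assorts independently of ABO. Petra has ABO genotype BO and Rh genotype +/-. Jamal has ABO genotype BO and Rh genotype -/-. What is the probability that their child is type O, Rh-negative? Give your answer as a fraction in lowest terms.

ABO cross BO × BO → offspring phenotypes: 1/4 O, 3/4 B.
Rh cross +/- × -/- → 1/2 Rh+, 1/2 Rh-.
Independent loci: P(type O, Rh-negative) = 1/4 × 1/2 = 1/8.

1/8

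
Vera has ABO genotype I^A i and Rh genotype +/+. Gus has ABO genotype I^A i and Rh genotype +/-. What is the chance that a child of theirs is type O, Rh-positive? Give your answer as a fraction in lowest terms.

1/4

ABO cross I^A i × I^A i → offspring phenotypes: 1/4 O, 3/4 A.
Rh cross +/+ × +/- → 1 Rh+.
Independent loci: P(type O, Rh-positive) = 1/4 × 1 = 1/4.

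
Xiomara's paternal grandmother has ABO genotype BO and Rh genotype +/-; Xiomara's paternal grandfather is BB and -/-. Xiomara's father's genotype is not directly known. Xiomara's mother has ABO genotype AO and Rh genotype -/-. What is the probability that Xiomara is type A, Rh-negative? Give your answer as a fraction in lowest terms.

3/32

Xiomara's father's ABO genotype from BO × BB: 1/2 BB, 1/2 BO.
Crossing each possibility with the mother AO and summing P(type A): 1/2·0 + 1/2·1/4 = 1/8.
Similarly for Rh via the father's Rh distribution: P(Rh-) = 3/4.
Independent loci: 1/8 × 3/4 = 3/32.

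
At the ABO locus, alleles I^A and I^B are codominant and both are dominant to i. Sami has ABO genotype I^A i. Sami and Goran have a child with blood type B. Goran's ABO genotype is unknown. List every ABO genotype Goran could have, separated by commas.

For each candidate genotype of Goran, check whether crossing it with I^A i can produce every observed child phenotype.
  I^A I^A → possible child types {A} ✗
  I^A I^B → possible child types {A, B, AB} ✓
  I^A i → possible child types {O, A} ✗
  I^B I^B → possible child types {B, AB} ✓
  I^B i → possible child types {O, A, B, AB} ✓
  i i → possible child types {O, A} ✗

I^A I^B, I^B I^B, I^B i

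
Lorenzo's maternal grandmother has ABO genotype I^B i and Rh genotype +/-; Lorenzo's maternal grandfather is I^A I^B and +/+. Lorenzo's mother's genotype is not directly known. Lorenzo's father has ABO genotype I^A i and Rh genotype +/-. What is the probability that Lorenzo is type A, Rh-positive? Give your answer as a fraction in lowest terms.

21/64

Lorenzo's mother's ABO genotype from I^B i × I^A I^B: 1/4 I^A I^B, 1/4 I^A i, 1/4 I^B I^B, 1/4 I^B i.
Crossing each possibility with the father I^A i and summing P(type A): 1/4·1/2 + 1/4·3/4 + 1/4·0 + 1/4·1/4 = 3/8.
Similarly for Rh via the mother's Rh distribution: P(Rh+) = 7/8.
Independent loci: 3/8 × 7/8 = 21/64.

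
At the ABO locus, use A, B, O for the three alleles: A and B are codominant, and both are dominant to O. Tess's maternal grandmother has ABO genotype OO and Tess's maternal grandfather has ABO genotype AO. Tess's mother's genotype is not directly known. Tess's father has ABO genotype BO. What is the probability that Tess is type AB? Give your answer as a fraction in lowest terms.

Tess's mother's ABO genotype from OO × AO: 1/2 AO, 1/2 OO.
Crossing each possibility with the father BO and summing P(type AB): 1/2·1/4 + 1/2·0 = 1/8.

1/8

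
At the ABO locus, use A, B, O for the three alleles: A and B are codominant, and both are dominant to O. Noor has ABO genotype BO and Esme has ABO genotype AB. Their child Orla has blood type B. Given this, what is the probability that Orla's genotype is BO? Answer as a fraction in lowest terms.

1/2

Cross BO × AB → 1/4 AB, 1/4 AO, 1/4 BB, 1/4 BO.
Type-B genotypes among offspring: BB (1/4), BO (1/4); total 1/2.
P(BO | type B) = (1/4) / (1/2) = 1/2.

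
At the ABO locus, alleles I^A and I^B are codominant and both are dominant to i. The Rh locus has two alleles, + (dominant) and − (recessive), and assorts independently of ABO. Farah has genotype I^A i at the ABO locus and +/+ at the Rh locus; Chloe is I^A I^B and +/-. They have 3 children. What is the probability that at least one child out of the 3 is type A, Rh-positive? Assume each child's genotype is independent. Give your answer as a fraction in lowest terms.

ABO cross I^A i × I^A I^B → 1/2 A, 1/4 B, 1/4 AB.
Rh cross +/+ × +/- → 1 Rh+; so P(type A, Rh-positive) = 1/2 × 1 = 1/2 per child.
P(none) = (1/2)^3 = 1/8; P(at least one) = 1 − 1/8 = 7/8.

7/8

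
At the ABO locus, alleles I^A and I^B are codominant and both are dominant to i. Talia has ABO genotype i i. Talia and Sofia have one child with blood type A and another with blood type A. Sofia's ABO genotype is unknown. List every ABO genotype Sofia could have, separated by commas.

For each candidate genotype of Sofia, check whether crossing it with i i can produce every observed child phenotype.
  I^A I^A → possible child types {A} ✓
  I^A I^B → possible child types {A, B} ✓
  I^A i → possible child types {O, A} ✓
  I^B I^B → possible child types {B} ✗
  I^B i → possible child types {O, B} ✗
  i i → possible child types {O} ✗

I^A I^A, I^A I^B, I^A i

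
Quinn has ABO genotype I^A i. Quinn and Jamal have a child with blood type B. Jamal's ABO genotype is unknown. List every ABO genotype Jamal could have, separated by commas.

I^A I^B, I^B I^B, I^B i

For each candidate genotype of Jamal, check whether crossing it with I^A i can produce every observed child phenotype.
  I^A I^A → possible child types {A} ✗
  I^A I^B → possible child types {A, B, AB} ✓
  I^A i → possible child types {O, A} ✗
  I^B I^B → possible child types {B, AB} ✓
  I^B i → possible child types {O, A, B, AB} ✓
  i i → possible child types {O, A} ✗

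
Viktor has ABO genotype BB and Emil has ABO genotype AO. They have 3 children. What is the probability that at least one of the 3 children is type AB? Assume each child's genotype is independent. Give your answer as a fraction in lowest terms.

7/8

ABO cross BB × AO → 1/2 B, 1/2 AB.
So P(type AB) = 1/2 per child.
P(none) = (1/2)^3 = 1/8; P(at least one) = 1 − 1/8 = 7/8.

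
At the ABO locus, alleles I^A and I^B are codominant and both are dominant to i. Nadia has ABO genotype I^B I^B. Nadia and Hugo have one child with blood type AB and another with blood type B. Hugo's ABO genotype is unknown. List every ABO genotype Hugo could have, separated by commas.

For each candidate genotype of Hugo, check whether crossing it with I^B I^B can produce every observed child phenotype.
  I^A I^A → possible child types {AB} ✗
  I^A I^B → possible child types {B, AB} ✓
  I^A i → possible child types {B, AB} ✓
  I^B I^B → possible child types {B} ✗
  I^B i → possible child types {B} ✗
  i i → possible child types {B} ✗

I^A I^B, I^A i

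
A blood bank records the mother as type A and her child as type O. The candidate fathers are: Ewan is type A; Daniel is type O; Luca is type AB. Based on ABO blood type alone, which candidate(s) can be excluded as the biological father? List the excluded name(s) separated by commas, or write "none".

Luca

A candidate is excluded only if no genotype consistent with his phenotype could produce a type O child with a type A mother.
Luca (type AB): no genotype consistent with that phenotype can produce a type-O child with a type-A mother.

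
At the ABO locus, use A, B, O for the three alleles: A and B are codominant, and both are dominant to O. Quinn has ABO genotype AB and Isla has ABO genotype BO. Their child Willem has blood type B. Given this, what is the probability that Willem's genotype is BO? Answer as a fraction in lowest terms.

1/2

Cross AB × BO → 1/4 AB, 1/4 AO, 1/4 BB, 1/4 BO.
Type-B genotypes among offspring: BB (1/4), BO (1/4); total 1/2.
P(BO | type B) = (1/4) / (1/2) = 1/2.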